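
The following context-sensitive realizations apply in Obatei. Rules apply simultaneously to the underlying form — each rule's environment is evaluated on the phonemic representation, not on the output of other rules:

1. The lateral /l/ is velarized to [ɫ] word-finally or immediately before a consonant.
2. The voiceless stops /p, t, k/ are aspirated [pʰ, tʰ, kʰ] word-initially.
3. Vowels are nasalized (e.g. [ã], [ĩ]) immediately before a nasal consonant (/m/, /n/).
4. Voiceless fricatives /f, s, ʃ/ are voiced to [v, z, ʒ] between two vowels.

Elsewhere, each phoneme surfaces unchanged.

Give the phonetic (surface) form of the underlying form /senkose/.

[sẽnkoze]

/s/ — word-initial; rule 4 does not apply here → [s].
Rule 3 applies to /e/ (between /s/ and /n/: before a nasal consonant) → [ẽ].
/n/ — not in any rule's target class → [n].
/k/ (between /n/ and /o/): rule 2 targets it, but not word-initially → unchanged [k].
/o/ — between /k/ and /s/; rule 3 does not apply here → [o].
/s/ (between /o/ and /e/): between two vowels, so rule 4 applies → [z].
/e/ (word-final) is in the target of rule 3 but the environment (before a nasal consonant) is not met → [e].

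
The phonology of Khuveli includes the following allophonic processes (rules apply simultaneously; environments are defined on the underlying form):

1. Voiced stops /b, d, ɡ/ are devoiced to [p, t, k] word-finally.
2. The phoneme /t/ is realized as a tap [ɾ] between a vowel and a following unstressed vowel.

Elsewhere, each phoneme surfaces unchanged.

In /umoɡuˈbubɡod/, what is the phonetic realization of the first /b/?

/b/ (between /u/ and /u/): rule 1 targets it, but not word-finally → unchanged [b].

[b]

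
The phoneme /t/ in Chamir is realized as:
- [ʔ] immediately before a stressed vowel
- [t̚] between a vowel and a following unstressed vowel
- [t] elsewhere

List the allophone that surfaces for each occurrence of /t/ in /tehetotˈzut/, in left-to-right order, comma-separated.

Occurrence 1 (position 1): no conditioning environment matches → elsewhere allophone [t].
Occurrence 2 (position 5): between a vowel and a following unstressed vowel → [t̚].
Occurrence 3 (position 7): no conditioning environment matches → elsewhere allophone [t].
Occurrence 4 (position 10): no conditioning environment matches → elsewhere allophone [t].

[t], [t̚], [t], [t]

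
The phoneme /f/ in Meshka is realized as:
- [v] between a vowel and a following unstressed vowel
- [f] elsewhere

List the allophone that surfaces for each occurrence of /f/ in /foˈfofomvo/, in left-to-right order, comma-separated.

Occurrence 1 (position 1): no conditioning environment matches → elsewhere allophone [f].
Occurrence 2 (position 3): no conditioning environment matches → elsewhere allophone [f].
Occurrence 3 (position 5): between a vowel and a following unstressed vowel → [v].

[f], [f], [v]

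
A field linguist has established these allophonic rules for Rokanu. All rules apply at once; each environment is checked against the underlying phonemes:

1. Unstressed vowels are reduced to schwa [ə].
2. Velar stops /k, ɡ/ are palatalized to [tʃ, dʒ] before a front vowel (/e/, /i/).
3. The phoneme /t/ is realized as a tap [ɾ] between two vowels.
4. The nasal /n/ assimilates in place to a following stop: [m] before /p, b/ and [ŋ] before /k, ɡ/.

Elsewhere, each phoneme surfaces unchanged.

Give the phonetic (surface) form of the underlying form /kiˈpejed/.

/k/ — word-initial, before a front vowel — surfaces as [tʃ] (rule 2).
/i/ — between /k/ and /p/, in an unstressed syllable — surfaces as [ə] (rule 1).
/p/ (between /i/ and /e/) is unaffected → [p].
/e/ (between /p/ and /j/): rule 1 targets it, but not in an unstressed syllable → unchanged [e].
/j/ (between /e/ and /e/): no rule targets it → [j].
/e/ — between /j/ and /d/, in an unstressed syllable — surfaces as [ə] (rule 1).
/d/ stays [d].

[tʃəˈpejəd]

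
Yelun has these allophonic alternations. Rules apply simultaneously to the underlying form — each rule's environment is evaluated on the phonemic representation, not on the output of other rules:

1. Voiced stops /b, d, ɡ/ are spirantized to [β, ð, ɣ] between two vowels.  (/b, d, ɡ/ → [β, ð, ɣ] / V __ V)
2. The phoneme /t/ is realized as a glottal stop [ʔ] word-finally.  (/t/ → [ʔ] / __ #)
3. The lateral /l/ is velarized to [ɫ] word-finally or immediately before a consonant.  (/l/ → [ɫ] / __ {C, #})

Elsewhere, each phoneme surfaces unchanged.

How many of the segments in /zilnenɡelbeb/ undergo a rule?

2

Segments that undergo a rule: /l/ → [ɫ] (rule 3); /l/ → [ɫ] (rule 3).
All other segments surface unchanged.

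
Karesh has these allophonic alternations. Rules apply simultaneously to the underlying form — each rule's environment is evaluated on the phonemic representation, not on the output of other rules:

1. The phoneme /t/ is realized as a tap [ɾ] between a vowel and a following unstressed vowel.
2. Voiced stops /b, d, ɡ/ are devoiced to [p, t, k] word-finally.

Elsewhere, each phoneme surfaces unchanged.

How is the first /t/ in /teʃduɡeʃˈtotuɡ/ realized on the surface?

[t]

/t/ — word-initial; rule 1 does not apply here → [t].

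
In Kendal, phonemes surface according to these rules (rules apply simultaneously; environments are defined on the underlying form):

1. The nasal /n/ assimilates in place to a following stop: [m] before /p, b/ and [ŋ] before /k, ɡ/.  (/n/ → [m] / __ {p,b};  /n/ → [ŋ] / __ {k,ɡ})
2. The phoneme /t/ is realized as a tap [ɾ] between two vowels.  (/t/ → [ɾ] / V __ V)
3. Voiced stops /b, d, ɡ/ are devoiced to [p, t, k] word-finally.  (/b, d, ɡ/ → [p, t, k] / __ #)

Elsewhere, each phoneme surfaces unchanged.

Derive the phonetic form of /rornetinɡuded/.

/r/ stays [r].
/o/ (between /r/ and /r/): no rule targets it → [o].
/r/ — not in any rule's target class → [r].
/n/ (between /r/ and /e/) is in the target of rule 1 but the environment (before a labial or velar stop) is not met → [n].
/e/ (between /n/ and /t/): no rule targets it → [e].
/t/ meets the environment for rule 2 (between two vowels) → [ɾ].
/i/ (between /t/ and /n/) is unaffected → [i].
Rule 1 applies to /n/ (between /i/ and /ɡ/: before a labial or velar stop) → [ŋ].
/ɡ/ (between /n/ and /u/) is in the target of rule 3 but the environment (word-finally) is not met → [ɡ].
/u/ stays [u].
/d/ (between /u/ and /e/): rule 3 targets it, but not word-finally → unchanged [d].
/e/ — not in any rule's target class → [e].
Rule 3 applies to /d/ (word-final: word-finally) → [t].

[rorneɾiŋɡudet]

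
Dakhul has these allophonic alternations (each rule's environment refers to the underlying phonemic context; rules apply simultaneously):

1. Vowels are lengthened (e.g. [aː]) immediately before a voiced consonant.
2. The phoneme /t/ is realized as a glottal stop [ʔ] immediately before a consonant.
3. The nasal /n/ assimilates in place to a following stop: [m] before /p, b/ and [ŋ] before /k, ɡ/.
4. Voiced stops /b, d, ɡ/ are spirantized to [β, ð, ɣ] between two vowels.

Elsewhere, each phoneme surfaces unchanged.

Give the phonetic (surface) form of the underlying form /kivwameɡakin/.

[kiːvwaːmeːɣakiːn]

/k/ (word-initial) is unaffected → [k].
/i/ (between /k/ and /v/): before a voiced consonant, so rule 1 applies → [iː].
/v/ (between /i/ and /w/) is unaffected → [v].
/w/ (between /v/ and /a/): no rule targets it → [w].
Rule 1 applies to /a/ (between /w/ and /m/: before a voiced consonant) → [aː].
/m/ — not in any rule's target class → [m].
/e/ (between /m/ and /ɡ/) occurs before a voiced consonant → [eː] by rule 1.
/ɡ/ meets the environment for rule 4 (between two vowels) → [ɣ].
/a/ — between /ɡ/ and /k/; rule 1 does not apply here → [a].
/k/ (between /a/ and /i/): no rule targets it → [k].
/i/ (between /k/ and /n/): before a voiced consonant, so rule 1 applies → [iː].
/n/ — word-final; rule 3 does not apply here → [n].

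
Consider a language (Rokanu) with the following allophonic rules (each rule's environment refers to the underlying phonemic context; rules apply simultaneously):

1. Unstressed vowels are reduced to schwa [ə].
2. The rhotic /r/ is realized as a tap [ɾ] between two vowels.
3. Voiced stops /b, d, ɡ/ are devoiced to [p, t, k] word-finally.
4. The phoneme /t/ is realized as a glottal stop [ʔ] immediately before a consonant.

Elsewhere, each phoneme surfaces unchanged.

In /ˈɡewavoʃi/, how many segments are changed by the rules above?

3

Segments that undergo a rule: /a/ → [ə] (rule 1); /o/ → [ə] (rule 1); /i/ → [ə] (rule 1).
All other segments surface unchanged.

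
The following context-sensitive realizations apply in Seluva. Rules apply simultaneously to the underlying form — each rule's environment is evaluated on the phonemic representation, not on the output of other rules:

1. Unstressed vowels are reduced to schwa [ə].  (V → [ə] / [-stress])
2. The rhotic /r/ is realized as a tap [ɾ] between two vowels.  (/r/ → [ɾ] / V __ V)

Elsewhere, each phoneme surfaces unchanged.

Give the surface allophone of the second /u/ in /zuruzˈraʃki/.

/u/ — between /r/ and /z/, in an unstressed syllable — surfaces as [ə] (rule 1).

[ə]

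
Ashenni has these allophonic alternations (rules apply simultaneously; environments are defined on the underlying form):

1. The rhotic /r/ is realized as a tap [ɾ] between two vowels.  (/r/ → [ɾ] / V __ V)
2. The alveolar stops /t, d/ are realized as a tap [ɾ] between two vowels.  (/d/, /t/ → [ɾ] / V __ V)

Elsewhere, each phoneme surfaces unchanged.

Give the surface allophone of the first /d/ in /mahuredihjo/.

Rule 2 applies to /d/ (between /e/ and /i/: between two vowels) → [ɾ].

[ɾ]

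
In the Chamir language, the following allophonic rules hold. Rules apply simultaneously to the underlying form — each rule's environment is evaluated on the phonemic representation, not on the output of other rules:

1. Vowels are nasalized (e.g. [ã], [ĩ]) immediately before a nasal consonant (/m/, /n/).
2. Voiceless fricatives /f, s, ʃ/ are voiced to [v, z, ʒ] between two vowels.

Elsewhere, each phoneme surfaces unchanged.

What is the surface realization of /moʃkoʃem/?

/m/ — not in any rule's target class → [m].
/o/ (between /m/ and /ʃ/) fails the environment for rule 1, so it stays [o].
/ʃ/ (between /o/ and /k/) is in the target of rule 2 but the environment (between two vowels) is not met → [ʃ].
/k/ (between /ʃ/ and /o/) is unaffected → [k].
/o/ (between /k/ and /ʃ/) fails the environment for rule 1, so it stays [o].
/ʃ/ (between /o/ and /e/) occurs between two vowels → [ʒ] by rule 2.
Rule 1 applies to /e/ (between /ʃ/ and /m/: before a nasal consonant) → [ẽ].
/m/ — not in any rule's target class → [m].

[moʃkoʒẽm]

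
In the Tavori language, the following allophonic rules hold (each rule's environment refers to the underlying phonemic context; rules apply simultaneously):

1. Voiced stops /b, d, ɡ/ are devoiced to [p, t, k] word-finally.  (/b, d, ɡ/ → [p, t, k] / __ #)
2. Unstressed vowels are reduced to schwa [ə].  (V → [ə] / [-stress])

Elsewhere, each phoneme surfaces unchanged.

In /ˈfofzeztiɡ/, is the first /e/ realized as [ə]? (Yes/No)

/e/ meets the environment for rule 2 (in an unstressed syllable) → [ə].
The actual realization is [ə], which matches [ə].

Yes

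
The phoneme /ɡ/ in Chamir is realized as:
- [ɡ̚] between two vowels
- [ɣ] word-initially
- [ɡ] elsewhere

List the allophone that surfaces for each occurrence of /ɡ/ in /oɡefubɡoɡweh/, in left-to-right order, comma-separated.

[ɡ̚], [ɡ], [ɡ]

Occurrence 1 (position 2): between two vowels → [ɡ̚].
Occurrence 2 (position 7): no conditioning environment matches → elsewhere allophone [ɡ].
Occurrence 3 (position 9): no conditioning environment matches → elsewhere allophone [ɡ].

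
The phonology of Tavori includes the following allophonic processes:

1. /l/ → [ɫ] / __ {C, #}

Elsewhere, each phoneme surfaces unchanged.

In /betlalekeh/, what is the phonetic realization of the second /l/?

/l/ (between /a/ and /e/) fails the environment for rule 1, so it stays [l].

[l]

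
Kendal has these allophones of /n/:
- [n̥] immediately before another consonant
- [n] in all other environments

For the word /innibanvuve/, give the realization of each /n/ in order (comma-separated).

[n̥], [n], [n̥]

Occurrence 1 (position 2): immediately before another consonant → [n̥].
Occurrence 2 (position 3): no conditioning environment matches → elsewhere allophone [n].
Occurrence 3 (position 7): immediately before another consonant → [n̥].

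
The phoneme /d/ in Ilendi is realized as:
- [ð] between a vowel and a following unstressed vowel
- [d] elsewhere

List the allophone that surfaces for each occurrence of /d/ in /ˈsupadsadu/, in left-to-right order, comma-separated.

Occurrence 1 (position 5): no conditioning environment matches → elsewhere allophone [d].
Occurrence 2 (position 8): between a vowel and a following unstressed vowel → [ð].

[d], [ð]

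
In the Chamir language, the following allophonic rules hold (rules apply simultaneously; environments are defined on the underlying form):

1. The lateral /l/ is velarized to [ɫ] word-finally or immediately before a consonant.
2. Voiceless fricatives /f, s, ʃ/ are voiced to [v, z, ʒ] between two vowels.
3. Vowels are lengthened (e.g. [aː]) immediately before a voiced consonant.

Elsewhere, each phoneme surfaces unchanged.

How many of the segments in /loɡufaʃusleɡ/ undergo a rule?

4

Segments that undergo a rule: /o/ → [oː] (rule 3); /f/ → [v] (rule 2); /ʃ/ → [ʒ] (rule 2); /e/ → [eː] (rule 3).
All other segments surface unchanged.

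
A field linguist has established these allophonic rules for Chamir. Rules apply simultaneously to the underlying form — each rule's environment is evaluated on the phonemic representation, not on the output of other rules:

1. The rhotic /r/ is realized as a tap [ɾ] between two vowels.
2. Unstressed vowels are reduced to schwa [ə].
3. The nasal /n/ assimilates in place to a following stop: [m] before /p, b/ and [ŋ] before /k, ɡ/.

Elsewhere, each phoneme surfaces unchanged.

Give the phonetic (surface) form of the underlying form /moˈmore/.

[məˈmoɾə]

/o/ (between /m/ and /m/): in an unstressed syllable, so rule 2 applies → [ə].
/o/ (between /m/ and /r/) fails the environment for rule 2, so it stays [o].
/r/ — between /o/ and /e/, between two vowels — surfaces as [ɾ] (rule 1).
/e/ meets the environment for rule 2 (in an unstressed syllable) → [ə].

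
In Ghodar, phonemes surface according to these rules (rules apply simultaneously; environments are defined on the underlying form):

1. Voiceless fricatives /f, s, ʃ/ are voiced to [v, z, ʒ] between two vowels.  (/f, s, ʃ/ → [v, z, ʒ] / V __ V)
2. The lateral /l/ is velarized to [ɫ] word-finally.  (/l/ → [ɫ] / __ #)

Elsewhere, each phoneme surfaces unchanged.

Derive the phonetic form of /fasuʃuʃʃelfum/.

[fazuʒuʃʃelfum]

/f/ — word-initial; rule 1 does not apply here → [f].
/a/ (between /f/ and /s/): no rule targets it → [a].
/s/ (between /a/ and /u/): between two vowels, so rule 1 applies → [z].
/u/ — not in any rule's target class → [u].
/ʃ/ meets the environment for rule 1 (between two vowels) → [ʒ].
/u/ — not in any rule's target class → [u].
/ʃ/ (between /u/ and /ʃ/) fails the environment for rule 1, so it stays [ʃ].
/ʃ/ (between /ʃ/ and /e/) fails the environment for rule 1, so it stays [ʃ].
/e/ (between /ʃ/ and /l/) is unaffected → [e].
/l/ (between /e/ and /f/): rule 2 targets it, but not word-finally → unchanged [l].
/f/ — between /l/ and /u/; rule 1 does not apply here → [f].
/u/ stays [u].
/m/ stays [m].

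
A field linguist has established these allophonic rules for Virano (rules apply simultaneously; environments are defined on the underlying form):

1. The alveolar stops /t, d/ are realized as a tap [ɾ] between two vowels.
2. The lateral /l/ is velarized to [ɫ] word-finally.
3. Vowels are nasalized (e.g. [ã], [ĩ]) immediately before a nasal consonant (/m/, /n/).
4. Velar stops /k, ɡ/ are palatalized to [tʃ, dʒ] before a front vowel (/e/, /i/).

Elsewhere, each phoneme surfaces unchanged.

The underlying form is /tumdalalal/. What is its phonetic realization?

/t/ (word-initial): rule 1 targets it, but not between two vowels → unchanged [t].
Rule 3 applies to /u/ (between /t/ and /m/: before a nasal consonant) → [ũ].
/m/ — not in any rule's target class → [m].
/d/ (between /m/ and /a/): rule 1 targets it, but not between two vowels → unchanged [d].
/a/ (between /d/ and /l/) fails the environment for rule 3, so it stays [a].
/l/ (between /a/ and /a/) fails the environment for rule 2, so it stays [l].
/a/ (between /l/ and /l/) fails the environment for rule 3, so it stays [a].
/l/ (between /a/ and /a/) is in the target of rule 2 but the environment (word-finally) is not met → [l].
/a/ (between /l/ and /l/): rule 3 targets it, but not before a nasal consonant → unchanged [a].
/l/ — word-final, word-finally — surfaces as [ɫ] (rule 2).

[tũmdalalaɫ]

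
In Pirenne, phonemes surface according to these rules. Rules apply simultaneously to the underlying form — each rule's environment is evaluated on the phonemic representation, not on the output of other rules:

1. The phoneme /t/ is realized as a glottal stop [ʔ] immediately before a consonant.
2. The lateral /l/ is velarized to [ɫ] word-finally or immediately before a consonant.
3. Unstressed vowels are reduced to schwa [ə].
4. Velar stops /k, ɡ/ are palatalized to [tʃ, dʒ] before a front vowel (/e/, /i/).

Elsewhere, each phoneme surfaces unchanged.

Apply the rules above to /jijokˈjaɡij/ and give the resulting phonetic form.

/j/ (word-initial): no rule targets it → [j].
/i/ (between /j/ and /j/) occurs in an unstressed syllable → [ə] by rule 3.
/j/ — not in any rule's target class → [j].
/o/ (between /j/ and /k/): in an unstressed syllable, so rule 3 applies → [ə].
/k/ (between /o/ and /j/): rule 4 targets it, but not before a front vowel → unchanged [k].
/j/ stays [j].
/a/ (between /j/ and /ɡ/): rule 3 targets it, but not in an unstressed syllable → unchanged [a].
Rule 4 applies to /ɡ/ (between /a/ and /i/: before a front vowel) → [dʒ].
/i/ (between /ɡ/ and /j/) occurs in an unstressed syllable → [ə] by rule 3.
/j/ (word-final) is unaffected → [j].

[jəjəkˈjadʒəj]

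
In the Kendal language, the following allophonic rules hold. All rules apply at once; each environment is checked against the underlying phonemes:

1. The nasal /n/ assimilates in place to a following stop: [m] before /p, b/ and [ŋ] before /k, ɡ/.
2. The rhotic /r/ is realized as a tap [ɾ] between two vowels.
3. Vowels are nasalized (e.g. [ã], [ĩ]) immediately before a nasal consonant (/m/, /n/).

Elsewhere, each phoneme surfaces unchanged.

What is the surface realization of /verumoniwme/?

[veɾũmõniwme]

/v/ — not in any rule's target class → [v].
/e/ (between /v/ and /r/) is in the target of rule 3 but the environment (before a nasal consonant) is not met → [e].
Rule 2 applies to /r/ (between /e/ and /u/: between two vowels) → [ɾ].
/u/ (between /r/ and /m/): before a nasal consonant, so rule 3 applies → [ũ].
/m/ — not in any rule's target class → [m].
/o/ meets the environment for rule 3 (before a nasal consonant) → [õ].
/n/ (between /o/ and /i/): rule 1 targets it, but not before a labial or velar stop → unchanged [n].
/i/ (between /n/ and /w/) fails the environment for rule 3, so it stays [i].
/w/ stays [w].
/m/ — not in any rule's target class → [m].
/e/ (word-final) fails the environment for rule 3, so it stays [e].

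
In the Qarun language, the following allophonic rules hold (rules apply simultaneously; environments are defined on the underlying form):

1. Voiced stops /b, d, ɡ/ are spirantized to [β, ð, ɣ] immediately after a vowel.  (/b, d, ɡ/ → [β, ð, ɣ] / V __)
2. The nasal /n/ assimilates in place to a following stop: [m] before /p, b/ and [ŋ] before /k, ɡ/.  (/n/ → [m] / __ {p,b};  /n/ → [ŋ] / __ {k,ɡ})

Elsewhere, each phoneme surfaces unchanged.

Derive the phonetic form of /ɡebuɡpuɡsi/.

[ɡeβuɣpuɣsi]

/ɡ/ — word-initial; rule 1 does not apply here → [ɡ].
/e/ (between /ɡ/ and /b/): no rule targets it → [e].
/b/ (between /e/ and /u/) occurs immediately after a vowel → [β] by rule 1.
/u/ — not in any rule's target class → [u].
/ɡ/ (between /u/ and /p/) occurs immediately after a vowel → [ɣ] by rule 1.
/p/ — not in any rule's target class → [p].
/u/ — not in any rule's target class → [u].
/ɡ/ (between /u/ and /s/) occurs immediately after a vowel → [ɣ] by rule 1.
/s/ — not in any rule's target class → [s].
/i/ (word-final) is unaffected → [i].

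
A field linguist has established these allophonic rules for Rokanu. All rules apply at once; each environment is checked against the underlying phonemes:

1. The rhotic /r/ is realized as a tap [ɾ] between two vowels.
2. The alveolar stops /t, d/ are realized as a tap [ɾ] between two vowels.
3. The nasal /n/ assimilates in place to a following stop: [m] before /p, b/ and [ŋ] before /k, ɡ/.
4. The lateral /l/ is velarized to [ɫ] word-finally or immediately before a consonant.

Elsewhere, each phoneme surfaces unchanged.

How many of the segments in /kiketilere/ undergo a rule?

Segments that undergo a rule: /t/ → [ɾ] (rule 2); /r/ → [ɾ] (rule 1).
All other segments surface unchanged.

2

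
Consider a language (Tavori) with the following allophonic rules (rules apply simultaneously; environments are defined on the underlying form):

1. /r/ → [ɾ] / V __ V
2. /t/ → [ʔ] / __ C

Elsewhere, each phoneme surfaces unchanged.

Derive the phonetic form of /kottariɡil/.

/k/ — not in any rule's target class → [k].
/o/ (between /k/ and /t/) is unaffected → [o].
/t/ (between /o/ and /t/): immediately before a consonant, so rule 2 applies → [ʔ].
/t/ — between /t/ and /a/; rule 2 does not apply here → [t].
/a/ — not in any rule's target class → [a].
/r/ meets the environment for rule 1 (between two vowels) → [ɾ].
/i/ (between /r/ and /ɡ/): no rule targets it → [i].
/ɡ/ — not in any rule's target class → [ɡ].
/i/ stays [i].
/l/ (word-final) is unaffected → [l].

[koʔtaɾiɡil]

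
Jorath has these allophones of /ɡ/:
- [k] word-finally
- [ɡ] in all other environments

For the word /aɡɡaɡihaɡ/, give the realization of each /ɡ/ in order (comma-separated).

Occurrence 1 (position 2): no conditioning environment matches → elsewhere allophone [ɡ].
Occurrence 2 (position 3): no conditioning environment matches → elsewhere allophone [ɡ].
Occurrence 3 (position 5): no conditioning environment matches → elsewhere allophone [ɡ].
Occurrence 4 (position 9): word-finally → [k].

[ɡ], [ɡ], [ɡ], [k]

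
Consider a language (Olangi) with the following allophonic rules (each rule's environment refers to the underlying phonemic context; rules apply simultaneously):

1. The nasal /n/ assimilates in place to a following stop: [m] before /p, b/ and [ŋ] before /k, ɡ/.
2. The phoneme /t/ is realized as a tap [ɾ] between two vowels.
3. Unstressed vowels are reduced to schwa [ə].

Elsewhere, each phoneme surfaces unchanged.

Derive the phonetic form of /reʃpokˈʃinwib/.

[rəʃpəkˈʃinwəb]

/e/ — between /r/ and /ʃ/, in an unstressed syllable — surfaces as [ə] (rule 3).
Rule 3 applies to /o/ (between /p/ and /k/: in an unstressed syllable) → [ə].
/i/ — between /ʃ/ and /n/; rule 3 does not apply here → [i].
/n/ (between /i/ and /w/): rule 1 targets it, but not before a labial or velar stop → unchanged [n].
/i/ meets the environment for rule 3 (in an unstressed syllable) → [ə].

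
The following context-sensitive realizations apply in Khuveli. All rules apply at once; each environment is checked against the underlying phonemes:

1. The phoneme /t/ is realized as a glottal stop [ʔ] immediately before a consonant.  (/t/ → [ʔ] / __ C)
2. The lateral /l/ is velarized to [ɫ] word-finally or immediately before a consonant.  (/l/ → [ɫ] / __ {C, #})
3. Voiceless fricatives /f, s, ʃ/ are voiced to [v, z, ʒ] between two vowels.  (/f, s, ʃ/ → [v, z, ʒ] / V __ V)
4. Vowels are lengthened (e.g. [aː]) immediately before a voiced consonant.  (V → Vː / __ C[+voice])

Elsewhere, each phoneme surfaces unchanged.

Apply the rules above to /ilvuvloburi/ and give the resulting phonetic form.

[iːɫvuːvloːbuːri]

/i/ (word-initial) occurs before a voiced consonant → [iː] by rule 4.
/l/ (between /i/ and /v/): word-finally or immediately before a consonant, so rule 2 applies → [ɫ].
/v/ — not in any rule's target class → [v].
/u/ (between /v/ and /v/): before a voiced consonant, so rule 4 applies → [uː].
/v/ (between /u/ and /l/): no rule targets it → [v].
/l/ (between /v/ and /o/) is in the target of rule 2 but the environment (word-finally or immediately before a consonant) is not met → [l].
/o/ — between /l/ and /b/, before a voiced consonant — surfaces as [oː] (rule 4).
/b/ stays [b].
/u/ — between /b/ and /r/, before a voiced consonant — surfaces as [uː] (rule 4).
/r/ stays [r].
/i/ (word-final) fails the environment for rule 4, so it stays [i].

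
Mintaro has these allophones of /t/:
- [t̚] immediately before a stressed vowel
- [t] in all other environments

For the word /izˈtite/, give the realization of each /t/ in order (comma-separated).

Occurrence 1 (position 3): immediately before a stressed vowel → [t̚].
Occurrence 2 (position 5): no conditioning environment matches → elsewhere allophone [t].

[t̚], [t]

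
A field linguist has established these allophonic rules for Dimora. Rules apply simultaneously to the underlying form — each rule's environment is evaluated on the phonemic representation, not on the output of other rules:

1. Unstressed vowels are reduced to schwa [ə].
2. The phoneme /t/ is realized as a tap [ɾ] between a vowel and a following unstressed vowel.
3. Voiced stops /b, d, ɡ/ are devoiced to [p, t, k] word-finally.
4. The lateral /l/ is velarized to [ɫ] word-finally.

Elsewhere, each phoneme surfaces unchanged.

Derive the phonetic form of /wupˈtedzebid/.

/w/ (word-initial): no rule targets it → [w].
/u/ (between /w/ and /p/) occurs in an unstressed syllable → [ə] by rule 1.
/p/ stays [p].
/t/ (between /p/ and /e/) fails the environment for rule 2, so it stays [t].
/e/ (between /t/ and /d/): rule 1 targets it, but not in an unstressed syllable → unchanged [e].
/d/ (between /e/ and /z/) fails the environment for rule 3, so it stays [d].
/z/ (between /d/ and /e/): no rule targets it → [z].
Rule 1 applies to /e/ (between /z/ and /b/: in an unstressed syllable) → [ə].
/b/ (between /e/ and /i/): rule 3 targets it, but not word-finally → unchanged [b].
/i/ — between /b/ and /d/, in an unstressed syllable — surfaces as [ə] (rule 1).
Rule 3 applies to /d/ (word-final: word-finally) → [t].

[wəpˈtedzəbət]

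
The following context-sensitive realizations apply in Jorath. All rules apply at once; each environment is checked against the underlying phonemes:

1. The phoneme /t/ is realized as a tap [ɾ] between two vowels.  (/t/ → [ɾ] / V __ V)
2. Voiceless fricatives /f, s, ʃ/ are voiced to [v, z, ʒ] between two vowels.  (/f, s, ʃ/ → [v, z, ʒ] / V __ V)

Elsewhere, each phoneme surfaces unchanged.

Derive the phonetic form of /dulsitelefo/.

[dulsiɾelevo]

/d/ — not in any rule's target class → [d].
/u/ stays [u].
/l/ (between /u/ and /s/): no rule targets it → [l].
/s/ (between /l/ and /i/) is in the target of rule 2 but the environment (between two vowels) is not met → [s].
/i/ (between /s/ and /t/): no rule targets it → [i].
Rule 1 applies to /t/ (between /i/ and /e/: between two vowels) → [ɾ].
/e/ (between /t/ and /l/): no rule targets it → [e].
/l/ — not in any rule's target class → [l].
/e/ — not in any rule's target class → [e].
/f/ (between /e/ and /o/) occurs between two vowels → [v] by rule 2.
/o/ — not in any rule's target class → [o].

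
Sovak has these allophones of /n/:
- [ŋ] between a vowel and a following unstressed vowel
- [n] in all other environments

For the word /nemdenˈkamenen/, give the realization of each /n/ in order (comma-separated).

Occurrence 1 (position 1): no conditioning environment matches → elsewhere allophone [n].
Occurrence 2 (position 6): no conditioning environment matches → elsewhere allophone [n].
Occurrence 3 (position 11): between a vowel and a following unstressed vowel → [ŋ].
Occurrence 4 (position 13): no conditioning environment matches → elsewhere allophone [n].

[n], [n], [ŋ], [n]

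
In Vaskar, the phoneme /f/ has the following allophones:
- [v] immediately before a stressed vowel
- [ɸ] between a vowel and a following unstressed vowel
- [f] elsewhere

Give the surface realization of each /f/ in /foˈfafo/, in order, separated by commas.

Occurrence 1 (position 1): no conditioning environment matches → elsewhere allophone [f].
Occurrence 2 (position 3): immediately before a stressed vowel → [v].
Occurrence 3 (position 5): between a vowel and a following unstressed vowel → [ɸ].

[f], [v], [ɸ]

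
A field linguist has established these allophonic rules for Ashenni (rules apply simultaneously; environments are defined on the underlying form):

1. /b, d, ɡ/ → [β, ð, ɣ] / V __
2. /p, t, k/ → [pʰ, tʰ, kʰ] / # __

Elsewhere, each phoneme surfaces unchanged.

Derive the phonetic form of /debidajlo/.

/d/ (word-initial): rule 1 targets it, but not immediately after a vowel → unchanged [d].
/e/ — not in any rule's target class → [e].
/b/ — between /e/ and /i/, immediately after a vowel — surfaces as [β] (rule 1).
/i/ — not in any rule's target class → [i].
/d/ (between /i/ and /a/) occurs immediately after a vowel → [ð] by rule 1.
/a/ stays [a].
/j/ stays [j].
/l/ (between /j/ and /o/) is unaffected → [l].
/o/ (word-final): no rule targets it → [o].

[deβiðajlo]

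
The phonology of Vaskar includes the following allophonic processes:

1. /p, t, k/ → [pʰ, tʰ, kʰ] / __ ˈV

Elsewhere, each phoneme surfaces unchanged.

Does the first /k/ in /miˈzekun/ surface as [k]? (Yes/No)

/k/ (between /e/ and /u/) fails the environment for rule 1, so it stays [k].
The actual realization is [k], which matches [k].

Yes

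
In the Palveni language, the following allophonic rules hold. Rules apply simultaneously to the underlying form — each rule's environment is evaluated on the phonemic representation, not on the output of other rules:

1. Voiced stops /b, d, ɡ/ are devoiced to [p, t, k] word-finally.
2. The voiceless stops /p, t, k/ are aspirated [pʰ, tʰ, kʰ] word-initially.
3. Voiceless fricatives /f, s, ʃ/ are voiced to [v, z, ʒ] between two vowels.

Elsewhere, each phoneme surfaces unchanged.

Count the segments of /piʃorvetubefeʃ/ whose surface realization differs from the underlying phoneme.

3

Segments that undergo a rule: /p/ → [pʰ] (rule 2); /ʃ/ → [ʒ] (rule 3); /f/ → [v] (rule 3).
All other segments surface unchanged.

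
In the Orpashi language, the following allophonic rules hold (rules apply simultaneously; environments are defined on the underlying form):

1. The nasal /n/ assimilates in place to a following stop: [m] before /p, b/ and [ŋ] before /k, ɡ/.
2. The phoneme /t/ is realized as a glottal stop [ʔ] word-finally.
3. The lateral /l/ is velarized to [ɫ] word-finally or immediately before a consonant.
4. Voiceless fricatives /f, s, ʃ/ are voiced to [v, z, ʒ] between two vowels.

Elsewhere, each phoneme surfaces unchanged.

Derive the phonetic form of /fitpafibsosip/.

[fitpavibsozip]

/f/ — word-initial; rule 4 does not apply here → [f].
/i/ — not in any rule's target class → [i].
/t/ (between /i/ and /p/) fails the environment for rule 2, so it stays [t].
/p/ — not in any rule's target class → [p].
/a/ (between /p/ and /f/) is unaffected → [a].
/f/ (between /a/ and /i/): between two vowels, so rule 4 applies → [v].
/i/ (between /f/ and /b/): no rule targets it → [i].
/b/ (between /i/ and /s/) is unaffected → [b].
/s/ (between /b/ and /o/) fails the environment for rule 4, so it stays [s].
/o/ (between /s/ and /s/) is unaffected → [o].
Rule 4 applies to /s/ (between /o/ and /i/: between two vowels) → [z].
/i/ — not in any rule's target class → [i].
/p/ — not in any rule's target class → [p].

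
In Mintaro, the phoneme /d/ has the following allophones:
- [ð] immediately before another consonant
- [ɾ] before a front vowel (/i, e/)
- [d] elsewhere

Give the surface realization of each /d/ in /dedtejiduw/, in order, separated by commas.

Occurrence 1 (position 1): before a front vowel (/i, e/) → [ɾ].
Occurrence 2 (position 3): immediately before another consonant → [ð].
Occurrence 3 (position 8): no conditioning environment matches → elsewhere allophone [d].

[ɾ], [ð], [d]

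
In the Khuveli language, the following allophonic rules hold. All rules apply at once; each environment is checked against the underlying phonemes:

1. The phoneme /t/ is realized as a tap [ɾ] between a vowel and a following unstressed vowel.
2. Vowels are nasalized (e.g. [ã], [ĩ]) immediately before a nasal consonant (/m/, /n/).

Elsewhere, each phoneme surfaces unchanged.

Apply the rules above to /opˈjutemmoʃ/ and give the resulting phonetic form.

[opˈjuɾẽmmoʃ]

/o/ (word-initial) is in the target of rule 2 but the environment (before a nasal consonant) is not met → [o].
/p/ (between /o/ and /j/) is unaffected → [p].
/j/ — not in any rule's target class → [j].
/u/ (between /j/ and /t/) is in the target of rule 2 but the environment (before a nasal consonant) is not met → [u].
Rule 1 applies to /t/ (between /u/ and /e/: between a vowel and a following unstressed vowel) → [ɾ].
/e/ meets the environment for rule 2 (before a nasal consonant) → [ẽ].
/m/ stays [m].
/m/ (between /m/ and /o/) is unaffected → [m].
/o/ (between /m/ and /ʃ/) is in the target of rule 2 but the environment (before a nasal consonant) is not met → [o].
/ʃ/ (word-final) is unaffected → [ʃ].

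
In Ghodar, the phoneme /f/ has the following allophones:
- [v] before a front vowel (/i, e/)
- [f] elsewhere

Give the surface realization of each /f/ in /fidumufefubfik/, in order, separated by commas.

[v], [v], [f], [v]

Occurrence 1 (position 1): before a front vowel (/i, e/) → [v].
Occurrence 2 (position 7): before a front vowel (/i, e/) → [v].
Occurrence 3 (position 9): no conditioning environment matches → elsewhere allophone [f].
Occurrence 4 (position 12): before a front vowel (/i, e/) → [v].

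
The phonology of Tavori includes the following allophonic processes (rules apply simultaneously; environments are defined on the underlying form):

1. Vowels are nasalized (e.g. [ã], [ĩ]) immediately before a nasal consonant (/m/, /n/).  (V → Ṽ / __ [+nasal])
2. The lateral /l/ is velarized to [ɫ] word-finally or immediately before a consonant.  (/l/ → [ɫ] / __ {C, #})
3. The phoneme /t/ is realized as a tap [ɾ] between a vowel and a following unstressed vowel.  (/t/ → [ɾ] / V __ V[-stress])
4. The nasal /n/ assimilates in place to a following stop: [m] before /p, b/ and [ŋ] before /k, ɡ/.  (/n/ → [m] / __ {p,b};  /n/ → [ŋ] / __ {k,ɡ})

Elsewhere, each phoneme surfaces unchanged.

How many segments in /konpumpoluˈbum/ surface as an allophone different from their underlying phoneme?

Segments that undergo a rule: /o/ → [õ] (rule 1); /n/ → [m] (rule 4); /u/ → [ũ] (rule 1); /u/ → [ũ] (rule 1).
All other segments surface unchanged.

4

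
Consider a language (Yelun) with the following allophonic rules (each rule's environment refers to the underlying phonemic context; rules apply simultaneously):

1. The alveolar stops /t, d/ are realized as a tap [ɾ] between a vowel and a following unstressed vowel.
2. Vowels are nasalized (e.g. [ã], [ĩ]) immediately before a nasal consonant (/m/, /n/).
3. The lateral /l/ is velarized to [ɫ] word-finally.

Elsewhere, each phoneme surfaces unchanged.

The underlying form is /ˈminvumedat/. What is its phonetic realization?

[ˈmĩnvũmeɾat]

/m/ (word-initial) is unaffected → [m].
/i/ (between /m/ and /n/): before a nasal consonant, so rule 2 applies → [ĩ].
/n/ — not in any rule's target class → [n].
/v/ (between /n/ and /u/): no rule targets it → [v].
/u/ meets the environment for rule 2 (before a nasal consonant) → [ũ].
/m/ stays [m].
/e/ (between /m/ and /d/) fails the environment for rule 2, so it stays [e].
/d/ — between /e/ and /a/, between a vowel and a following unstressed vowel — surfaces as [ɾ] (rule 1).
/a/ (between /d/ and /t/): rule 2 targets it, but not before a nasal consonant → unchanged [a].
/t/ (word-final) fails the environment for rule 1, so it stays [t].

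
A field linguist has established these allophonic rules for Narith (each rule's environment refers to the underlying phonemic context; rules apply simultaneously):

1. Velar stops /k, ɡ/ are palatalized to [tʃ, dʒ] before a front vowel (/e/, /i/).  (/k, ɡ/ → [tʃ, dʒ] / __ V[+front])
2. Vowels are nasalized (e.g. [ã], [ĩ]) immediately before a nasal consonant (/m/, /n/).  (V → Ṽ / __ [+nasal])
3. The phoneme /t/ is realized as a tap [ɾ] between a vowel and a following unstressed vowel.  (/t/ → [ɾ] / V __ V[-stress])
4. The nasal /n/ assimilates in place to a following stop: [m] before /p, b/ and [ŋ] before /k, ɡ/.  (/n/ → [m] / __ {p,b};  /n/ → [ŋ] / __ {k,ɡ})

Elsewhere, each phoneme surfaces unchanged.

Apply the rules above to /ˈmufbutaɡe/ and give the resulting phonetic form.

/m/ (word-initial): no rule targets it → [m].
/u/ (between /m/ and /f/) fails the environment for rule 2, so it stays [u].
/f/ stays [f].
/b/ — not in any rule's target class → [b].
/u/ (between /b/ and /t/) fails the environment for rule 2, so it stays [u].
/t/ (between /u/ and /a/) occurs between a vowel and a following unstressed vowel → [ɾ] by rule 3.
/a/ (between /t/ and /ɡ/) is in the target of rule 2 but the environment (before a nasal consonant) is not met → [a].
/ɡ/ meets the environment for rule 1 (before a front vowel) → [dʒ].
/e/ — word-final; rule 2 does not apply here → [e].

[ˈmufbuɾadʒe]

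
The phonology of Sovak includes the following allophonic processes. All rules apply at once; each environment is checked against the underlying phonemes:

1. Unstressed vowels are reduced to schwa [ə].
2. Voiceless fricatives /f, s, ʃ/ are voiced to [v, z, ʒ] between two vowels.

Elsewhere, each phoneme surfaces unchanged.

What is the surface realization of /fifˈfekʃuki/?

[fəfˈfekʃəkə]

/f/ (word-initial) fails the environment for rule 2, so it stays [f].
/i/ (between /f/ and /f/) occurs in an unstressed syllable → [ə] by rule 1.
/f/ (between /i/ and /f/): rule 2 targets it, but not between two vowels → unchanged [f].
/f/ (between /f/ and /e/): rule 2 targets it, but not between two vowels → unchanged [f].
/e/ — between /f/ and /k/; rule 1 does not apply here → [e].
/ʃ/ (between /k/ and /u/) is in the target of rule 2 but the environment (between two vowels) is not met → [ʃ].
/u/ (between /ʃ/ and /k/) occurs in an unstressed syllable → [ə] by rule 1.
/i/ (word-final): in an unstressed syllable, so rule 1 applies → [ə].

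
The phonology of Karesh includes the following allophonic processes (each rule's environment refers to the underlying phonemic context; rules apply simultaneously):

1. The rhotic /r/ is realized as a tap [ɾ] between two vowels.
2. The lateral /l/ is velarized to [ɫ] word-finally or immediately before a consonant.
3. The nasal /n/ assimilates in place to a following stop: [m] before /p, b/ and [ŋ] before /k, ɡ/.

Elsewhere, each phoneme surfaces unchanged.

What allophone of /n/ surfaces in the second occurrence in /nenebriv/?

/n/ — between /e/ and /e/; rule 3 does not apply here → [n].

[n]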